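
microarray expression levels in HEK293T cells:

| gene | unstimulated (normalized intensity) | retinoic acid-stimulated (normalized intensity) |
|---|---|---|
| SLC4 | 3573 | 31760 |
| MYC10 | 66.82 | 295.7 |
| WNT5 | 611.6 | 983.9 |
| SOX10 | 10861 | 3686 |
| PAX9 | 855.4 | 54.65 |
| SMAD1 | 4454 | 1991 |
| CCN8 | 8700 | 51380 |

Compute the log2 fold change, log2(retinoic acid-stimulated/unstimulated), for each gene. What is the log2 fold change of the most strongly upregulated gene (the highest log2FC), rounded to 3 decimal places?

log2(31760/3573) = 3.152  (SLC4)
log2(295.7/66.82) = 2.146  (MYC10)
log2(983.9/611.6) = 0.686  (WNT5)
log2(3686/10861) = -1.559  (SOX10)
log2(54.65/855.4) = -3.968  (PAX9)
log2(1991/4454) = -1.162  (SMAD1)
log2(51380/8700) = 2.562  (CCN8)
SLC4 is most strongly upregulated.

3.152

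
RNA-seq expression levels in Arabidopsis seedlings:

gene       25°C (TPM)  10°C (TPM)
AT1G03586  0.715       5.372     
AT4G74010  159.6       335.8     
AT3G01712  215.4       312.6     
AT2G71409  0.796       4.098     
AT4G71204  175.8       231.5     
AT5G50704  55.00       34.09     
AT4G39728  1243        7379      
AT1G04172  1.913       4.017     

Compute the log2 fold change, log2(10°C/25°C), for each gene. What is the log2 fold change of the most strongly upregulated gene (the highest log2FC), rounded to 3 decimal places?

2.909

log2(5.372/0.715) = 2.909  (AT1G03586)
log2(335.8/159.6) = 1.073  (AT4G74010)
log2(312.6/215.4) = 0.537  (AT3G01712)
log2(4.098/0.796) = 2.364  (AT2G71409)
log2(231.5/175.8) = 0.397  (AT4G71204)
log2(34.09/55.00) = -0.690  (AT5G50704)
log2(7379/1243) = 2.570  (AT4G39728)
log2(4.017/1.913) = 1.070  (AT1G04172)
AT1G03586 is most strongly upregulated.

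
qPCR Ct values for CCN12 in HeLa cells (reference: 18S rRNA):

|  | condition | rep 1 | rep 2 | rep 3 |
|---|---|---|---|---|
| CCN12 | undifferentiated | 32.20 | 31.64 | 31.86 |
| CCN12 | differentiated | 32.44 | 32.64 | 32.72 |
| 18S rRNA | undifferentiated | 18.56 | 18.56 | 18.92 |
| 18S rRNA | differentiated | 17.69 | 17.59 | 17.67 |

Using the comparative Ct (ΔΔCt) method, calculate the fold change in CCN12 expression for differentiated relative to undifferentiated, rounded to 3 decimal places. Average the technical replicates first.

0.301

Mean Ct: CCN12 undifferentiated 31.900; CCN12 differentiated 32.600; 18S rRNA undifferentiated 18.680; 18S rRNA differentiated 17.650
ΔCt(undifferentiated) = 31.900 − 18.680 = 13.220
ΔCt(differentiated) = 32.600 − 17.650 = 14.950
ΔΔCt = 14.950 − 13.220 = 1.730
Fold change = 2^(−1.730) = 0.3015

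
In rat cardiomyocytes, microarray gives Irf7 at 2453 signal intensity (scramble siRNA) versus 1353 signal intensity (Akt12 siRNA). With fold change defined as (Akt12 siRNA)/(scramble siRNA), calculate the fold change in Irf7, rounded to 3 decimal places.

0.552

Fold change = 1353 / 2453 = 0.5516
Irf7 is downregulated.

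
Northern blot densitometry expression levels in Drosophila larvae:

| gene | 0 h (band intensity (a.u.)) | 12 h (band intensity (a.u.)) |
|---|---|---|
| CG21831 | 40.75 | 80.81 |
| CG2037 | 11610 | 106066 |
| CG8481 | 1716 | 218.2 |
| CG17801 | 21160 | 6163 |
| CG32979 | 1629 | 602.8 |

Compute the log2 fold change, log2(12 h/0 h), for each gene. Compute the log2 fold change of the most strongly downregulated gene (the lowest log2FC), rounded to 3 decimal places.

log2(80.81/40.75) = 0.988  (CG21831)
log2(106066/11610) = 3.192  (CG2037)
log2(218.2/1716) = -2.975  (CG8481)
log2(6163/21160) = -1.780  (CG17801)
log2(602.8/1629) = -1.434  (CG32979)
CG8481 is most strongly downregulated.

-2.975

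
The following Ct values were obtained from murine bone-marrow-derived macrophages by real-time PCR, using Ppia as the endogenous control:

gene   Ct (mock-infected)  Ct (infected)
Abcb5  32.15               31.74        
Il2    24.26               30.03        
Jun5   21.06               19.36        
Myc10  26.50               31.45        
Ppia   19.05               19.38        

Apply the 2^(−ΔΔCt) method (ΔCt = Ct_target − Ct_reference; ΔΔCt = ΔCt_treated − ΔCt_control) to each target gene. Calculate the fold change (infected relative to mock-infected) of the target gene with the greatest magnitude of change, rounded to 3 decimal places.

Abcb5: ΔΔCt = (31.74−19.38) − (32.15−19.05) = 12.36 − 13.10 = -0.74; fold change = 2^0.74 = 1.670
Il2: ΔΔCt = (30.03−19.38) − (24.26−19.05) = 10.65 − 5.21 = 5.44; fold change = 2^-5.44 = 0.023
Jun5: ΔΔCt = (19.36−19.38) − (21.06−19.05) = -0.02 − 2.01 = -2.03; fold change = 2^2.03 = 4.084
Myc10: ΔΔCt = (31.45−19.38) − (26.50−19.05) = 12.07 − 7.45 = 4.62; fold change = 2^-4.62 = 0.041
Il2 has the largest |ΔΔCt| = 5.44.

0.023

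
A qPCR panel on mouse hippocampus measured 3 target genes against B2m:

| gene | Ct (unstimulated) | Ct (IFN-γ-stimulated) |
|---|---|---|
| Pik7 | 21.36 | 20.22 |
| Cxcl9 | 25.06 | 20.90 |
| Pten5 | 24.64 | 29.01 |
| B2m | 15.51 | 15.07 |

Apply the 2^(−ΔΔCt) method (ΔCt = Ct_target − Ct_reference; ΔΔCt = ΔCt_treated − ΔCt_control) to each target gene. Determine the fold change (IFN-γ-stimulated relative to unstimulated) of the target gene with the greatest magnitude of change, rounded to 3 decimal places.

0.036

Pik7: ΔΔCt = (20.22−15.07) − (21.36−15.51) = 5.15 − 5.85 = -0.70; fold change = 2^0.70 = 1.625
Cxcl9: ΔΔCt = (20.90−15.07) − (25.06−15.51) = 5.83 − 9.55 = -3.72; fold change = 2^3.72 = 13.177
Pten5: ΔΔCt = (29.01−15.07) − (24.64−15.51) = 13.94 − 9.13 = 4.81; fold change = 2^-4.81 = 0.036
Pten5 has the largest |ΔΔCt| = 4.81.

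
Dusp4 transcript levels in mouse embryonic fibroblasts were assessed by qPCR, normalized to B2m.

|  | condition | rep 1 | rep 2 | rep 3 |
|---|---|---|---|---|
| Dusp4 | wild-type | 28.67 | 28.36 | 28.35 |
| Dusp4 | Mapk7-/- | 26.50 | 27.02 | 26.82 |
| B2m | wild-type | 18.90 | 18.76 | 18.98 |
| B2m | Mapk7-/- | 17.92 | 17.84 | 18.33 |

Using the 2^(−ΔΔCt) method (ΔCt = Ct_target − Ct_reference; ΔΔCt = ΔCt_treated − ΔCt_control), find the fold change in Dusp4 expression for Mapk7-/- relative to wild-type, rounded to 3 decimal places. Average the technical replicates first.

Mean Ct: Dusp4 wild-type 28.460; Dusp4 Mapk7-/- 26.780; B2m wild-type 18.880; B2m Mapk7-/- 18.030
ΔCt(wild-type) = 28.460 − 18.880 = 9.580
ΔCt(Mapk7-/-) = 26.780 − 18.030 = 8.750
ΔΔCt = 8.750 − 9.580 = -0.830
Fold change = 2^(−(-0.830)) = 2^0.830 = 1.7777

1.778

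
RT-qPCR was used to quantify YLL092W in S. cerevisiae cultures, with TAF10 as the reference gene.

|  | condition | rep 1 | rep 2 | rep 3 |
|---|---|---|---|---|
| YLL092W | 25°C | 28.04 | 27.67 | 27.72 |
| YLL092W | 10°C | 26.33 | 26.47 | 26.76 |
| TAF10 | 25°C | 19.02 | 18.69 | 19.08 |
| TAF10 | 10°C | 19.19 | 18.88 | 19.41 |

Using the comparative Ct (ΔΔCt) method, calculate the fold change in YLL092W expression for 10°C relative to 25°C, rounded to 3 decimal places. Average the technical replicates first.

2.868

Mean Ct: YLL092W 25°C 27.810; YLL092W 10°C 26.520; TAF10 25°C 18.930; TAF10 10°C 19.160
ΔCt(25°C) = 27.810 − 18.930 = 8.880
ΔCt(10°C) = 26.520 − 19.160 = 7.360
ΔΔCt = 7.360 − 8.880 = -1.520
Fold change = 2^(−(-1.520)) = 2^1.520 = 2.8679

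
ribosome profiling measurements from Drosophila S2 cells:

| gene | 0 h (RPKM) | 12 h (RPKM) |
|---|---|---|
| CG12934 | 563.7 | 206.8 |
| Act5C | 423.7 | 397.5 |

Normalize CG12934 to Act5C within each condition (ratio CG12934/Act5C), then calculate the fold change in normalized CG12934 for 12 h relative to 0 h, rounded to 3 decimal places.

0.391

CG12934/Act5C (0 h) = 563.7 / 423.7 = 1.3304
CG12934/Act5C (12 h) = 206.8 / 397.5 = 0.52025
Fold change = 0.52025 / 1.3304 = 0.3910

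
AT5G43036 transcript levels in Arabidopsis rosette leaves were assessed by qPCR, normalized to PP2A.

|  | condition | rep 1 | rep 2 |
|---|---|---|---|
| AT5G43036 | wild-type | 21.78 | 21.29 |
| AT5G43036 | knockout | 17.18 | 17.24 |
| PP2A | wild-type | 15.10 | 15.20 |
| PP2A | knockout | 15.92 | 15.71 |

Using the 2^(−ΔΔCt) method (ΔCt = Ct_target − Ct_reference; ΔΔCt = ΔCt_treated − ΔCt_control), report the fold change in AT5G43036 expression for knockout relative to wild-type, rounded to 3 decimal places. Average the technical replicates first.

31.779

Mean Ct: AT5G43036 wild-type 21.535; AT5G43036 knockout 17.210; PP2A wild-type 15.150; PP2A knockout 15.815
ΔCt(wild-type) = 21.535 − 15.150 = 6.385
ΔCt(knockout) = 17.210 − 15.815 = 1.395
ΔΔCt = 1.395 − 6.385 = -4.990
Fold change = 2^(−(-4.990)) = 2^4.990 = 31.7790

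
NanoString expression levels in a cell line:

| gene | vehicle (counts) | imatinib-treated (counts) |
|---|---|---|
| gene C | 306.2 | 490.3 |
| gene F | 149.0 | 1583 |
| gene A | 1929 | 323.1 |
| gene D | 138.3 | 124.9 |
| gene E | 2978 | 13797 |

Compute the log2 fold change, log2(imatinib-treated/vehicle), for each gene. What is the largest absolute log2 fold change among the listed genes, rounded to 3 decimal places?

3.409

log2(490.3/306.2) = 0.679  (gene C)
log2(1583/149.0) = 3.409  (gene F)
log2(323.1/1929) = -2.578  (gene A)
log2(124.9/138.3) = -0.147  (gene D)
log2(13797/2978) = 2.212  (gene E)
The largest magnitude belongs to gene F.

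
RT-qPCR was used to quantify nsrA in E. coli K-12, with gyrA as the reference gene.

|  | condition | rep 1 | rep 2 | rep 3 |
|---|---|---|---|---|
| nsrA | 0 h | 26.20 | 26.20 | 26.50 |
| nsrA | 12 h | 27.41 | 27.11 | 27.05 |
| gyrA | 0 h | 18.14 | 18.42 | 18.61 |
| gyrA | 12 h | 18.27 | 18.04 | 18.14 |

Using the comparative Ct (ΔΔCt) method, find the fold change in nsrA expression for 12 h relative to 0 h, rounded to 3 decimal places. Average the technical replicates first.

Mean Ct: nsrA 0 h 26.300; nsrA 12 h 27.190; gyrA 0 h 18.390; gyrA 12 h 18.150
ΔCt(0 h) = 26.300 − 18.390 = 7.910
ΔCt(12 h) = 27.190 − 18.150 = 9.040
ΔΔCt = 9.040 − 7.910 = 1.130
Fold change = 2^(−1.130) = 0.4569

0.457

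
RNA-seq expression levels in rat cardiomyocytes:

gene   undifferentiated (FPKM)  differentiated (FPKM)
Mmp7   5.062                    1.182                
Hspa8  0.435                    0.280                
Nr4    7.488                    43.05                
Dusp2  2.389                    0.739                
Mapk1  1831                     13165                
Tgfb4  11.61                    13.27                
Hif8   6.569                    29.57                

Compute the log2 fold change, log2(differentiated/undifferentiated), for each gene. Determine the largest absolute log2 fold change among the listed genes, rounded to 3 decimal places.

2.846

log2(1.182/5.062) = -2.098  (Mmp7)
log2(0.280/0.435) = -0.636  (Hspa8)
log2(43.05/7.488) = 2.523  (Nr4)
log2(0.739/2.389) = -1.693  (Dusp2)
log2(13165/1831) = 2.846  (Mapk1)
log2(13.27/11.61) = 0.193  (Tgfb4)
log2(29.57/6.569) = 2.170  (Hif8)
The largest magnitude belongs to Mapk1.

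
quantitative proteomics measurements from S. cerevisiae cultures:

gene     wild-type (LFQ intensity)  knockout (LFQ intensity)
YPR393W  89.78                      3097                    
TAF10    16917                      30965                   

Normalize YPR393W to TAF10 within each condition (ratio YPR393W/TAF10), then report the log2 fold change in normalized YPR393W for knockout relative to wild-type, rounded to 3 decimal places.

YPR393W/TAF10 (wild-type) = 89.78 / 16917 = 0.0053071
YPR393W/TAF10 (knockout) = 3097 / 30965 = 0.10002
Fold change = 0.10002 / 0.0053071 = 18.8458
log2(18.8458) = 4.2362

4.236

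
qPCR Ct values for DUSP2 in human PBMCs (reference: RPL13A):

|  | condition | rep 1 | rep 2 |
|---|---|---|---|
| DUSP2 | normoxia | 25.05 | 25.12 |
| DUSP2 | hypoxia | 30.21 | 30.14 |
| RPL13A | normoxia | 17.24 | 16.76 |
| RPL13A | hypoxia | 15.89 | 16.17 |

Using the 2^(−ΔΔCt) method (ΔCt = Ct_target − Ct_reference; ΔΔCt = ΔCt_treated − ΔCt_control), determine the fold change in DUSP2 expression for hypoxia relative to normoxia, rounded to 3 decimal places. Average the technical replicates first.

Mean Ct: DUSP2 normoxia 25.085; DUSP2 hypoxia 30.175; RPL13A normoxia 17.000; RPL13A hypoxia 16.030
ΔCt(normoxia) = 25.085 − 17.000 = 8.085
ΔCt(hypoxia) = 30.175 − 16.030 = 14.145
ΔΔCt = 14.145 − 8.085 = 6.060
Fold change = 2^(−6.060) = 0.0150

0.015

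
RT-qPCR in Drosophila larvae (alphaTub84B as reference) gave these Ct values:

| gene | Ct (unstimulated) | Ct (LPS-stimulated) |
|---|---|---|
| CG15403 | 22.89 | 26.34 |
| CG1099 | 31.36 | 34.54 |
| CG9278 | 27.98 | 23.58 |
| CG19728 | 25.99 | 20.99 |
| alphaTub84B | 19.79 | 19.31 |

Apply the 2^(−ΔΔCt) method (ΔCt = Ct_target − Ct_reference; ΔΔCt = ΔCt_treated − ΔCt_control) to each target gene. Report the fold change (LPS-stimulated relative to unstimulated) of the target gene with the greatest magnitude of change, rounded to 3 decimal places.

22.943

CG15403: ΔΔCt = (26.34−19.31) − (22.89−19.79) = 7.03 − 3.10 = 3.93; fold change = 2^-3.93 = 0.066
CG1099: ΔΔCt = (34.54−19.31) − (31.36−19.79) = 15.23 − 11.57 = 3.66; fold change = 2^-3.66 = 0.079
CG9278: ΔΔCt = (23.58−19.31) − (27.98−19.79) = 4.27 − 8.19 = -3.92; fold change = 2^3.92 = 15.137
CG19728: ΔΔCt = (20.99−19.31) − (25.99−19.79) = 1.68 − 6.20 = -4.52; fold change = 2^4.52 = 22.943
CG19728 has the largest |ΔΔCt| = 4.52.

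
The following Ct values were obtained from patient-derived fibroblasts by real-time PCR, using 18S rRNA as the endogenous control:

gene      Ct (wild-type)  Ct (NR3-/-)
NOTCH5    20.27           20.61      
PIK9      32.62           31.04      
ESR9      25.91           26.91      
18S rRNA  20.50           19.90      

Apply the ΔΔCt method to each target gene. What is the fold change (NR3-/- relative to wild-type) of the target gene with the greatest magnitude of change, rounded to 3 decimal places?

NOTCH5: ΔΔCt = (20.61−19.90) − (20.27−20.50) = 0.71 − (-0.23) = 0.94; fold change = 2^-0.94 = 0.521
PIK9: ΔΔCt = (31.04−19.90) − (32.62−20.50) = 11.14 − 12.12 = -0.98; fold change = 2^0.98 = 1.972
ESR9: ΔΔCt = (26.91−19.90) − (25.91−20.50) = 7.01 − 5.41 = 1.60; fold change = 2^-1.60 = 0.330
ESR9 has the largest |ΔΔCt| = 1.60.

0.330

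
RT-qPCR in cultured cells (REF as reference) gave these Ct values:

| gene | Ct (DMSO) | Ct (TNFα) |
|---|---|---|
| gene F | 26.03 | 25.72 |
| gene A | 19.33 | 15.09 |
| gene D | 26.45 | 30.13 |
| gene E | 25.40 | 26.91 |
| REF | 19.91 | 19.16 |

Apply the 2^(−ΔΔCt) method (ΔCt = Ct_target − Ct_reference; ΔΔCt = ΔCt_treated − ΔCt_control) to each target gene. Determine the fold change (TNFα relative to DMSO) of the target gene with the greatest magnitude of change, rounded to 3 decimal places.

gene F: ΔΔCt = (25.72−19.16) − (26.03−19.91) = 6.56 − 6.12 = 0.44; fold change = 2^-0.44 = 0.737
gene A: ΔΔCt = (15.09−19.16) − (19.33−19.91) = -4.07 − (-0.58) = -3.49; fold change = 2^3.49 = 11.236
gene D: ΔΔCt = (30.13−19.16) − (26.45−19.91) = 10.97 − 6.54 = 4.43; fold change = 2^-4.43 = 0.046
gene E: ΔΔCt = (26.91−19.16) − (25.40−19.91) = 7.75 − 5.49 = 2.26; fold change = 2^-2.26 = 0.209
gene D has the largest |ΔΔCt| = 4.43.

0.046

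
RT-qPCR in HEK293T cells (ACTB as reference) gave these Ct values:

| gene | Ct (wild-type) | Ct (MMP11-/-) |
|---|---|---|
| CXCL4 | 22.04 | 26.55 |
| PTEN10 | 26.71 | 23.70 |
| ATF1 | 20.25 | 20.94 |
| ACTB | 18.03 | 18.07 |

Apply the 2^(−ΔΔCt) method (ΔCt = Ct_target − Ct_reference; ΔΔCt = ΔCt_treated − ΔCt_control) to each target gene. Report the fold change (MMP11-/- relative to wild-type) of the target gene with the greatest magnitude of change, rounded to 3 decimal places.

CXCL4: ΔΔCt = (26.55−18.07) − (22.04−18.03) = 8.48 − 4.01 = 4.47; fold change = 2^-4.47 = 0.045
PTEN10: ΔΔCt = (23.70−18.07) − (26.71−18.03) = 5.63 − 8.68 = -3.05; fold change = 2^3.05 = 8.282
ATF1: ΔΔCt = (20.94−18.07) − (20.25−18.03) = 2.87 − 2.22 = 0.65; fold change = 2^-0.65 = 0.637
CXCL4 has the largest |ΔΔCt| = 4.47.

0.045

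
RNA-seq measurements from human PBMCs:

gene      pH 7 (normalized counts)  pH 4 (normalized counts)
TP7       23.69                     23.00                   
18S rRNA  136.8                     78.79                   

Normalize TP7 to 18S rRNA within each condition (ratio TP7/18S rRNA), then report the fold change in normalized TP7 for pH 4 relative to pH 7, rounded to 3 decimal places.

TP7/18S rRNA (pH 7) = 23.69 / 136.8 = 0.17317
TP7/18S rRNA (pH 4) = 23.00 / 78.79 = 0.29192
Fold change = 0.29192 / 0.17317 = 1.6857

1.686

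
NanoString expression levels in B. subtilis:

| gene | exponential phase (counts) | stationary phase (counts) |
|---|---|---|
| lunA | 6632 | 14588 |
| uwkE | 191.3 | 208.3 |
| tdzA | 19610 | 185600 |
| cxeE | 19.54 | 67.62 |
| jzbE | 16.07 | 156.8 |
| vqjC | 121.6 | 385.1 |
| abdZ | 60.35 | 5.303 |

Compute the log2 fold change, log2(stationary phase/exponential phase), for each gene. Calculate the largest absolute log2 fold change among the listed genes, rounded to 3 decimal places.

log2(14588/6632) = 1.137  (lunA)
log2(208.3/191.3) = 0.123  (uwkE)
log2(185600/19610) = 3.243  (tdzA)
log2(67.62/19.54) = 1.791  (cxeE)
log2(156.8/16.07) = 3.286  (jzbE)
log2(385.1/121.6) = 1.663  (vqjC)
log2(5.303/60.35) = -3.508  (abdZ)
The largest magnitude belongs to abdZ.

3.508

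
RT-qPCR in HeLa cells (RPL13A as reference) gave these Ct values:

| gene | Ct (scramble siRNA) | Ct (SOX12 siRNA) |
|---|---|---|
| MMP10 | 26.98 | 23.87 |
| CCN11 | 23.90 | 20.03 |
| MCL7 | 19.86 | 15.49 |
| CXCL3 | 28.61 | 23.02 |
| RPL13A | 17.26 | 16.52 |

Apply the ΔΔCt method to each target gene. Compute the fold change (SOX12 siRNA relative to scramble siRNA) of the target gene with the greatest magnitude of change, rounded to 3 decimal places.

MMP10: ΔΔCt = (23.87−16.52) − (26.98−17.26) = 7.35 − 9.72 = -2.37; fold change = 2^2.37 = 5.169
CCN11: ΔΔCt = (20.03−16.52) − (23.90−17.26) = 3.51 − 6.64 = -3.13; fold change = 2^3.13 = 8.754
MCL7: ΔΔCt = (15.49−16.52) − (19.86−17.26) = -1.03 − 2.60 = -3.63; fold change = 2^3.63 = 12.381
CXCL3: ΔΔCt = (23.02−16.52) − (28.61−17.26) = 6.50 − 11.35 = -4.85; fold change = 2^4.85 = 28.840
CXCL3 has the largest |ΔΔCt| = 4.85.

28.840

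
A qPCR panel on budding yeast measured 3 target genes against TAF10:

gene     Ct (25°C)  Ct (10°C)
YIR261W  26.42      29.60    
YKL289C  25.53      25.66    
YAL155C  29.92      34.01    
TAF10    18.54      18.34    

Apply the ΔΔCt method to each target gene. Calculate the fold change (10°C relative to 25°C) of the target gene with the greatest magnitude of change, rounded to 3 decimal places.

YIR261W: ΔΔCt = (29.60−18.34) − (26.42−18.54) = 11.26 − 7.88 = 3.38; fold change = 2^-3.38 = 0.096
YKL289C: ΔΔCt = (25.66−18.34) − (25.53−18.54) = 7.32 − 6.99 = 0.33; fold change = 2^-0.33 = 0.796
YAL155C: ΔΔCt = (34.01−18.34) − (29.92−18.54) = 15.67 − 11.38 = 4.29; fold change = 2^-4.29 = 0.051
YAL155C has the largest |ΔΔCt| = 4.29.

0.051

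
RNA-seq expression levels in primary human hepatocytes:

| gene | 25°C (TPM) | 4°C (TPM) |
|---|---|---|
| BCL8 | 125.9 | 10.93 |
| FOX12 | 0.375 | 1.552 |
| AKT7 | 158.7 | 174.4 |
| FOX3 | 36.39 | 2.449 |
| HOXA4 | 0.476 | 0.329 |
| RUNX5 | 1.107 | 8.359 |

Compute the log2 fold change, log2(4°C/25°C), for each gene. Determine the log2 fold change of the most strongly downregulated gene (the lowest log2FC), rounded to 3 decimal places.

log2(10.93/125.9) = -3.526  (BCL8)
log2(1.552/0.375) = 2.049  (FOX12)
log2(174.4/158.7) = 0.136  (AKT7)
log2(2.449/36.39) = -3.893  (FOX3)
log2(0.329/0.476) = -0.533  (HOXA4)
log2(8.359/1.107) = 2.917  (RUNX5)
FOX3 is most strongly downregulated.

-3.893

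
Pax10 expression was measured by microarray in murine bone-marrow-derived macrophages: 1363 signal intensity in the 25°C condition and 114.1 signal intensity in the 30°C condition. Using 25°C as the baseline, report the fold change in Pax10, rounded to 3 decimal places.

0.084

Fold change = 114.1 / 1363 = 0.0837
Pax10 is downregulated.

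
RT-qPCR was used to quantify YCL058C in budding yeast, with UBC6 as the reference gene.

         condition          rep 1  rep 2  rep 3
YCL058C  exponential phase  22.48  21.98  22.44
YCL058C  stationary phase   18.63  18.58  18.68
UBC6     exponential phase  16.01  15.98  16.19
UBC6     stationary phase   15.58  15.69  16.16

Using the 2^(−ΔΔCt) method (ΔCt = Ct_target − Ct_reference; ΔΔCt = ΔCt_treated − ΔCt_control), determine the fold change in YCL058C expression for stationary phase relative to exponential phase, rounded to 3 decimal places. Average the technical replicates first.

10.703

Mean Ct: YCL058C exponential phase 22.300; YCL058C stationary phase 18.630; UBC6 exponential phase 16.060; UBC6 stationary phase 15.810
ΔCt(exponential phase) = 22.300 − 16.060 = 6.240
ΔCt(stationary phase) = 18.630 − 15.810 = 2.820
ΔΔCt = 2.820 − 6.240 = -3.420
Fold change = 2^(−(-3.420)) = 2^3.420 = 10.7034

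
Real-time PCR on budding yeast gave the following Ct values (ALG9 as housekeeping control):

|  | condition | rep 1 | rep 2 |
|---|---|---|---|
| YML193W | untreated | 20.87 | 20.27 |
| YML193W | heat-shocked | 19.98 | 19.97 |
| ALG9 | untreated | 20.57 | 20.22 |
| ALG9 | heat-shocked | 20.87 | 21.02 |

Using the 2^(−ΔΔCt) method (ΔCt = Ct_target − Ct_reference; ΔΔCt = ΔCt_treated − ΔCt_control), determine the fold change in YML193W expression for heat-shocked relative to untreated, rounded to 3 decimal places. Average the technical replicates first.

2.211

Mean Ct: YML193W untreated 20.570; YML193W heat-shocked 19.975; ALG9 untreated 20.395; ALG9 heat-shocked 20.945
ΔCt(untreated) = 20.570 − 20.395 = 0.175
ΔCt(heat-shocked) = 19.975 − 20.945 = -0.970
ΔΔCt = -0.970 − 0.175 = -1.145
Fold change = 2^(−(-1.145)) = 2^1.145 = 2.2115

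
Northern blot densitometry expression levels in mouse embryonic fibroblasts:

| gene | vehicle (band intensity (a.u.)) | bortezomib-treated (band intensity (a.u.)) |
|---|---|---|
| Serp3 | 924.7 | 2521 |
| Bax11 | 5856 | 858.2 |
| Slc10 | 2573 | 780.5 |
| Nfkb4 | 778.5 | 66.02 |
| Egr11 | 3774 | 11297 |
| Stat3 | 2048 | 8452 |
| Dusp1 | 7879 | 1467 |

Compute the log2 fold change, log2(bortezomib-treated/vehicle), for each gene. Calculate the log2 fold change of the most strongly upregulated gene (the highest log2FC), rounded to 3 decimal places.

2.045

log2(2521/924.7) = 1.447  (Serp3)
log2(858.2/5856) = -2.771  (Bax11)
log2(780.5/2573) = -1.721  (Slc10)
log2(66.02/778.5) = -3.560  (Nfkb4)
log2(11297/3774) = 1.582  (Egr11)
log2(8452/2048) = 2.045  (Stat3)
log2(1467/7879) = -2.425  (Dusp1)
Stat3 is most strongly upregulated.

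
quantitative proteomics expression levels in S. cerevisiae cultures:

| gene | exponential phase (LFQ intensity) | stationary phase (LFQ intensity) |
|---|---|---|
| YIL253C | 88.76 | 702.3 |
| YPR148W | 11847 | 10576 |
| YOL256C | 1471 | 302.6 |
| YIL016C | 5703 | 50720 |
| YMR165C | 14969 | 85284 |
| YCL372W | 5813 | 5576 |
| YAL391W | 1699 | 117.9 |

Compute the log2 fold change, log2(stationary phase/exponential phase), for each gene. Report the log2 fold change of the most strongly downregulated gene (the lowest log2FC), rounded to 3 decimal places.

log2(702.3/88.76) = 2.984  (YIL253C)
log2(10576/11847) = -0.164  (YPR148W)
log2(302.6/1471) = -2.281  (YOL256C)
log2(50720/5703) = 3.153  (YIL016C)
log2(85284/14969) = 2.510  (YMR165C)
log2(5576/5813) = -0.060  (YCL372W)
log2(117.9/1699) = -3.849  (YAL391W)
YAL391W is most strongly downregulated.

-3.849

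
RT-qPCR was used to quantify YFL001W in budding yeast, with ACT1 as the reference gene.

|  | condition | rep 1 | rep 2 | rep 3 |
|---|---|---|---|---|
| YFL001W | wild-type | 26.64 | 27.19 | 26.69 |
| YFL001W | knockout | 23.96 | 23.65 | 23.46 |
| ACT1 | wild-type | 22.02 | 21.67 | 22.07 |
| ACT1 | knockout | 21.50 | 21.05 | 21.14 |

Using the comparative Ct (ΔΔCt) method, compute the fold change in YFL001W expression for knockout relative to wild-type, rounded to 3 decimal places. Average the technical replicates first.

5.502

Mean Ct: YFL001W wild-type 26.840; YFL001W knockout 23.690; ACT1 wild-type 21.920; ACT1 knockout 21.230
ΔCt(wild-type) = 26.840 − 21.920 = 4.920
ΔCt(knockout) = 23.690 − 21.230 = 2.460
ΔΔCt = 2.460 − 4.920 = -2.460
Fold change = 2^(−(-2.460)) = 2^2.460 = 5.5022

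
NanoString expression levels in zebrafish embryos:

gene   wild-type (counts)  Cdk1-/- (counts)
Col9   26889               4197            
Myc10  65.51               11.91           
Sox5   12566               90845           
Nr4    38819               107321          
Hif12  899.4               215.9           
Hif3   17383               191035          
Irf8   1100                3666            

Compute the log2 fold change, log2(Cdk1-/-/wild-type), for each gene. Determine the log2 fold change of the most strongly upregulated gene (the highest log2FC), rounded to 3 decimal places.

log2(4197/26889) = -2.680  (Col9)
log2(11.91/65.51) = -2.460  (Myc10)
log2(90845/12566) = 2.854  (Sox5)
log2(107321/38819) = 1.467  (Nr4)
log2(215.9/899.4) = -2.059  (Hif12)
log2(191035/17383) = 3.458  (Hif3)
log2(3666/1100) = 1.737  (Irf8)
Hif3 is most strongly upregulated.

3.458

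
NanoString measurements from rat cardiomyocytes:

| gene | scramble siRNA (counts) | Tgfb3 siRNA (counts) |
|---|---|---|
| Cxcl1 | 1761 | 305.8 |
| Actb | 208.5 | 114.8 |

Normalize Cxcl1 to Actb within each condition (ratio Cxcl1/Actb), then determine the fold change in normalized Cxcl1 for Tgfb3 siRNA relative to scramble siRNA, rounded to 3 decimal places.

0.315

Cxcl1/Actb (scramble siRNA) = 1761 / 208.5 = 8.446
Cxcl1/Actb (Tgfb3 siRNA) = 305.8 / 114.8 = 2.6638
Fold change = 2.6638 / 8.446 = 0.3154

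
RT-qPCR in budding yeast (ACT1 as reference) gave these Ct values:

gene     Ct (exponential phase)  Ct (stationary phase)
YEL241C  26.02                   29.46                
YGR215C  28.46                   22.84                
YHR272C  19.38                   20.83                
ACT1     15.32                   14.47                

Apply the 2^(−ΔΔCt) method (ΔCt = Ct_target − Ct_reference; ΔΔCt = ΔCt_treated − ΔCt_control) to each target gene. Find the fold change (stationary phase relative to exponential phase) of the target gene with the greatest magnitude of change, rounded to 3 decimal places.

YEL241C: ΔΔCt = (29.46−14.47) − (26.02−15.32) = 14.99 − 10.70 = 4.29; fold change = 2^-4.29 = 0.051
YGR215C: ΔΔCt = (22.84−14.47) − (28.46−15.32) = 8.37 − 13.14 = -4.77; fold change = 2^4.77 = 27.284
YHR272C: ΔΔCt = (20.83−14.47) − (19.38−15.32) = 6.36 − 4.06 = 2.30; fold change = 2^-2.30 = 0.203
YGR215C has the largest |ΔΔCt| = 4.77.

27.284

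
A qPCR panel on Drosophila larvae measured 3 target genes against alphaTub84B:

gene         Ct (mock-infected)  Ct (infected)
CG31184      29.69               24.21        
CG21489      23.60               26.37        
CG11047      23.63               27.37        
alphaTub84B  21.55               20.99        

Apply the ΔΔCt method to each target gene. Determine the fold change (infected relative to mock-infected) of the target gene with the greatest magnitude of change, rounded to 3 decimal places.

CG31184: ΔΔCt = (24.21−20.99) − (29.69−21.55) = 3.22 − 8.14 = -4.92; fold change = 2^4.92 = 30.274
CG21489: ΔΔCt = (26.37−20.99) − (23.60−21.55) = 5.38 − 2.05 = 3.33; fold change = 2^-3.33 = 0.099
CG11047: ΔΔCt = (27.37−20.99) − (23.63−21.55) = 6.38 − 2.08 = 4.30; fold change = 2^-4.30 = 0.051
CG31184 has the largest |ΔΔCt| = 4.92.

30.274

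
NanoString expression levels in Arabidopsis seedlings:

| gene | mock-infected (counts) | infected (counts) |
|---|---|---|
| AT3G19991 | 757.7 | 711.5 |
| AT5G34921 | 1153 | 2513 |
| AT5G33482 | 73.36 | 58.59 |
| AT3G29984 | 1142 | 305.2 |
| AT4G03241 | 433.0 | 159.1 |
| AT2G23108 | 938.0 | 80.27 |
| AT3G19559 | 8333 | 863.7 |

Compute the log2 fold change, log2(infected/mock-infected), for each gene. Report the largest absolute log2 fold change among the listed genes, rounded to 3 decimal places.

3.547

log2(711.5/757.7) = -0.091  (AT3G19991)
log2(2513/1153) = 1.124  (AT5G34921)
log2(58.59/73.36) = -0.324  (AT5G33482)
log2(305.2/1142) = -1.904  (AT3G29984)
log2(159.1/433.0) = -1.444  (AT4G03241)
log2(80.27/938.0) = -3.547  (AT2G23108)
log2(863.7/8333) = -3.270  (AT3G19559)
The largest magnitude belongs to AT2G23108.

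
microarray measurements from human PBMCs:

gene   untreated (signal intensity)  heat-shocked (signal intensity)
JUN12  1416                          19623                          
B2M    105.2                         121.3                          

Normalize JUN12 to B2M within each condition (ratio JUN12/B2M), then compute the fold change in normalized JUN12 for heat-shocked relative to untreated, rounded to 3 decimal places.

JUN12/B2M (untreated) = 1416 / 105.2 = 13.46
JUN12/B2M (heat-shocked) = 19623 / 121.3 = 161.77
Fold change = 161.77 / 13.46 = 12.0187

12.019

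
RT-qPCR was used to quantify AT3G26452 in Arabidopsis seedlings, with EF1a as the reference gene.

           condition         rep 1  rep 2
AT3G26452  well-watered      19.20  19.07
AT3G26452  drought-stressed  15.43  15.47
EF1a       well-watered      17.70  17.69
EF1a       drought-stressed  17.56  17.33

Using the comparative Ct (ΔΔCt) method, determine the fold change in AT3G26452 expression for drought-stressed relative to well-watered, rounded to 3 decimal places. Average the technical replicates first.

Mean Ct: AT3G26452 well-watered 19.135; AT3G26452 drought-stressed 15.450; EF1a well-watered 17.695; EF1a drought-stressed 17.445
ΔCt(well-watered) = 19.135 − 17.695 = 1.440
ΔCt(drought-stressed) = 15.450 − 17.445 = -1.995
ΔΔCt = -1.995 − 1.440 = -3.435
Fold change = 2^(−(-3.435)) = 2^3.435 = 10.8153

10.815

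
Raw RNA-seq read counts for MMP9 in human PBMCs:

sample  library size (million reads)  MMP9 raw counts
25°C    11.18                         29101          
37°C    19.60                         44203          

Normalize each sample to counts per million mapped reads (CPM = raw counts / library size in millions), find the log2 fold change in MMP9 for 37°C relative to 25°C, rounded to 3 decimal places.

CPM(25°C) = 29101 / 11.18 = 2602.9517
CPM(37°C) = 44203 / 19.60 = 2255.2551
Fold change = 2255.2551 / 2602.9517 = 0.86642
log2(0.86642) = -0.2069

-0.207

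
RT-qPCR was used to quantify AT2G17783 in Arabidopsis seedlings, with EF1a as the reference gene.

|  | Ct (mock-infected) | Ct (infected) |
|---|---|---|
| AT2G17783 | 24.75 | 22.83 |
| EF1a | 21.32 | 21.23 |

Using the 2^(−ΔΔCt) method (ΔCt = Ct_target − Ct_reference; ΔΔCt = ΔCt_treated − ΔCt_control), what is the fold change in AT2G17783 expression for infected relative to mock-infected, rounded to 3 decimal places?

3.555

ΔCt(mock-infected) = 24.750 − 21.320 = 3.430
ΔCt(infected) = 22.830 − 21.230 = 1.600
ΔΔCt = 1.600 − 3.430 = -1.830
Fold change = 2^(−(-1.830)) = 2^1.830 = 3.5554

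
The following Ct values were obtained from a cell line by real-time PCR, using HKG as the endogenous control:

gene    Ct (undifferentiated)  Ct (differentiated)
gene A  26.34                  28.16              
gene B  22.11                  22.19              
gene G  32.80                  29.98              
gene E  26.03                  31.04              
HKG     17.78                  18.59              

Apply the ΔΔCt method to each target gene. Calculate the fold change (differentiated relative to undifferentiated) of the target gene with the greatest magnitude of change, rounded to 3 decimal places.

gene A: ΔΔCt = (28.16−18.59) − (26.34−17.78) = 9.57 − 8.56 = 1.01; fold change = 2^-1.01 = 0.497
gene B: ΔΔCt = (22.19−18.59) − (22.11−17.78) = 3.60 − 4.33 = -0.73; fold change = 2^0.73 = 1.659
gene G: ΔΔCt = (29.98−18.59) − (32.80−17.78) = 11.39 − 15.02 = -3.63; fold change = 2^3.63 = 12.381
gene E: ΔΔCt = (31.04−18.59) − (26.03−17.78) = 12.45 − 8.25 = 4.20; fold change = 2^-4.20 = 0.054
gene E has the largest |ΔΔCt| = 4.20.

0.054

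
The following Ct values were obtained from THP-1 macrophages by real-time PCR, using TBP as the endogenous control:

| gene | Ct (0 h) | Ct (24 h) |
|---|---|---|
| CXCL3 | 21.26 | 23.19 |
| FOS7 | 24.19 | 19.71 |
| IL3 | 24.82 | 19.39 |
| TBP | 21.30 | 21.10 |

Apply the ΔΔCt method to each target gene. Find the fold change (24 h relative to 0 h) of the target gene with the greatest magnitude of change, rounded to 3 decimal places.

37.531

CXCL3: ΔΔCt = (23.19−21.10) − (21.26−21.30) = 2.09 − (-0.04) = 2.13; fold change = 2^-2.13 = 0.228
FOS7: ΔΔCt = (19.71−21.10) − (24.19−21.30) = -1.39 − 2.89 = -4.28; fold change = 2^4.28 = 19.427
IL3: ΔΔCt = (19.39−21.10) − (24.82−21.30) = -1.71 − 3.52 = -5.23; fold change = 2^5.23 = 37.531
IL3 has the largest |ΔΔCt| = 5.23.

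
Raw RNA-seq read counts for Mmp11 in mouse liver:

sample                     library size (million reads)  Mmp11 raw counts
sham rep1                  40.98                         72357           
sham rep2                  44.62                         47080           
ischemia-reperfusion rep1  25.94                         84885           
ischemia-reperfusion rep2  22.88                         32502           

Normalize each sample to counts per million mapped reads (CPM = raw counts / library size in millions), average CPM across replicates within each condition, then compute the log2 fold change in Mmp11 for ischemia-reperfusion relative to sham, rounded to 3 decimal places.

CPM(sham rep1) = 72357 / 40.98 = 1765.6662
CPM(sham rep2) = 47080 / 44.62 = 1055.1322
CPM(ischemia-reperfusion rep1) = 84885 / 25.94 = 3272.3593
CPM(ischemia-reperfusion rep2) = 32502 / 22.88 = 1420.5420
mean CPM(sham) = 1410.3992; mean CPM(ischemia-reperfusion) = 2346.4506
Fold change = 2346.4506 / 1410.3992 = 1.66368
log2(1.66368) = 0.7344

0.734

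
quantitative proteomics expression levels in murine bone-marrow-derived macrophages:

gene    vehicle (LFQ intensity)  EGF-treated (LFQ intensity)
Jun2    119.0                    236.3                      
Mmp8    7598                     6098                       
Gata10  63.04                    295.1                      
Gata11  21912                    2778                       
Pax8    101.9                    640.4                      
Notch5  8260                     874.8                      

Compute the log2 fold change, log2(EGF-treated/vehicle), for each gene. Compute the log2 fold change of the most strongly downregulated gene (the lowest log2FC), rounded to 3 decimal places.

log2(236.3/119.0) = 0.990  (Jun2)
log2(6098/7598) = -0.317  (Mmp8)
log2(295.1/63.04) = 2.227  (Gata10)
log2(2778/21912) = -2.980  (Gata11)
log2(640.4/101.9) = 2.652  (Pax8)
log2(874.8/8260) = -3.239  (Notch5)
Notch5 is most strongly downregulated.

-3.239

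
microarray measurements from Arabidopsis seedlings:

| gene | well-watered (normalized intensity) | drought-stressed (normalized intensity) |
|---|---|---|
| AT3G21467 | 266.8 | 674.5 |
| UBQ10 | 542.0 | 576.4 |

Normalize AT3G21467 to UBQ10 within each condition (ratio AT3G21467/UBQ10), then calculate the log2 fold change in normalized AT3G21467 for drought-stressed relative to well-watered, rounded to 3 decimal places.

AT3G21467/UBQ10 (well-watered) = 266.8 / 542.0 = 0.49225
AT3G21467/UBQ10 (drought-stressed) = 674.5 / 576.4 = 1.1702
Fold change = 1.1702 / 0.49225 = 2.3772
log2(2.3772) = 1.2493

1.249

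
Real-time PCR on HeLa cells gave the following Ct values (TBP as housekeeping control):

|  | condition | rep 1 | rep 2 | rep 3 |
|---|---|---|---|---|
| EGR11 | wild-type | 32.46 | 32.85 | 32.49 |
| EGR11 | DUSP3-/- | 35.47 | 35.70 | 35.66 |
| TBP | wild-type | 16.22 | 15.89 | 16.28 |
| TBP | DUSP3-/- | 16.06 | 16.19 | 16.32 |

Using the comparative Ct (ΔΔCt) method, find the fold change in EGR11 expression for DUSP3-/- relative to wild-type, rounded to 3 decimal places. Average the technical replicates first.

0.129

Mean Ct: EGR11 wild-type 32.600; EGR11 DUSP3-/- 35.610; TBP wild-type 16.130; TBP DUSP3-/- 16.190
ΔCt(wild-type) = 32.600 − 16.130 = 16.470
ΔCt(DUSP3-/-) = 35.610 − 16.190 = 19.420
ΔΔCt = 19.420 − 16.470 = 2.950
Fold change = 2^(−2.950) = 0.1294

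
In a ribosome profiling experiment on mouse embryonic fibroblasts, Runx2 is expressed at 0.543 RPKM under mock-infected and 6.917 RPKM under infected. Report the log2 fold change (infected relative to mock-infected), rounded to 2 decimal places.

3.67

Fold change = 6.917 / 0.543 = 12.7385
log2(12.7385) = 3.671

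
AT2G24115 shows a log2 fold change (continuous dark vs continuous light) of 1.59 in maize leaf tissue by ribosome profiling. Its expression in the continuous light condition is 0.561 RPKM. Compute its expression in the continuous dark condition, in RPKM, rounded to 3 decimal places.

1.689

Fold change = 2^(1.59) = 3.0105
continuous dark expression = 0.561 × 3.0105 = 1.689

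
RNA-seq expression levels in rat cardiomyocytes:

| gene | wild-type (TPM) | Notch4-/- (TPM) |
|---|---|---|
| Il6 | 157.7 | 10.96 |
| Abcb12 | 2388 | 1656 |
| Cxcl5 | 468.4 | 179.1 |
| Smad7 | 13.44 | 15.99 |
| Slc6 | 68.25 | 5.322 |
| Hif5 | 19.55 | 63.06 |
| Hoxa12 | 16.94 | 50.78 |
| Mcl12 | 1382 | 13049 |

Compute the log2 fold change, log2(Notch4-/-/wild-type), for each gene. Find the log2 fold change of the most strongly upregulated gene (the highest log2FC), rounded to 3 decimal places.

3.239

log2(10.96/157.7) = -3.847  (Il6)
log2(1656/2388) = -0.528  (Abcb12)
log2(179.1/468.4) = -1.387  (Cxcl5)
log2(15.99/13.44) = 0.251  (Smad7)
log2(5.322/68.25) = -3.681  (Slc6)
log2(63.06/19.55) = 1.690  (Hif5)
log2(50.78/16.94) = 1.584  (Hoxa12)
log2(13049/1382) = 3.239  (Mcl12)
Mcl12 is most strongly upregulated.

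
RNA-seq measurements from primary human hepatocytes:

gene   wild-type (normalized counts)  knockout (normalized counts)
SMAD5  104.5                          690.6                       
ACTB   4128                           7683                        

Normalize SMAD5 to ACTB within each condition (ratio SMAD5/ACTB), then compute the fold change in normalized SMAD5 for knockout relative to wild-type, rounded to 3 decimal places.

SMAD5/ACTB (wild-type) = 104.5 / 4128 = 0.025315
SMAD5/ACTB (knockout) = 690.6 / 7683 = 0.089887
Fold change = 0.089887 / 0.025315 = 3.5507

3.551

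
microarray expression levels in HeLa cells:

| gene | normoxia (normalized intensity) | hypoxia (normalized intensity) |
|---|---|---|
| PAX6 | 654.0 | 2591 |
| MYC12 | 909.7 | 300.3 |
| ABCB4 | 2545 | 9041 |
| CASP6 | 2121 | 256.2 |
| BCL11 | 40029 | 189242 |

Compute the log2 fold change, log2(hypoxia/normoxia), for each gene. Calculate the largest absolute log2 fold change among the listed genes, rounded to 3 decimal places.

log2(2591/654.0) = 1.986  (PAX6)
log2(300.3/909.7) = -1.599  (MYC12)
log2(9041/2545) = 1.829  (ABCB4)
log2(256.2/2121) = -3.049  (CASP6)
log2(189242/40029) = 2.241  (BCL11)
The largest magnitude belongs to CASP6.

3.049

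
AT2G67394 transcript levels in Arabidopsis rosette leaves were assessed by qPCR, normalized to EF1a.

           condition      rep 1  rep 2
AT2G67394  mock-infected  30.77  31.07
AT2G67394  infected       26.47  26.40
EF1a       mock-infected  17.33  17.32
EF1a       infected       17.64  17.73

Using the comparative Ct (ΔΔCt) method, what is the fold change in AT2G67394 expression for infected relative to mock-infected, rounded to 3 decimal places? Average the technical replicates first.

28.740

Mean Ct: AT2G67394 mock-infected 30.920; AT2G67394 infected 26.435; EF1a mock-infected 17.325; EF1a infected 17.685
ΔCt(mock-infected) = 30.920 − 17.325 = 13.595
ΔCt(infected) = 26.435 − 17.685 = 8.750
ΔΔCt = 8.750 − 13.595 = -4.845
Fold change = 2^(−(-4.845)) = 2^4.845 = 28.7402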